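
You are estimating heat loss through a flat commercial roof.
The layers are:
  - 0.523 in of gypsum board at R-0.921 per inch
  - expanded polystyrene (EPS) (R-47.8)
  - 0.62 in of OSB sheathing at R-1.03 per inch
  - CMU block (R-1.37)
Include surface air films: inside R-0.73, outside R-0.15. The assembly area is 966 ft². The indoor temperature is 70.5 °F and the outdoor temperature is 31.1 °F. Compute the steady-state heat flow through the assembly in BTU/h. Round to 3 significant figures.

744 BTU/h

0.523 × 0.921 = 0.4817
0.62 × 1.03 = 0.6386
R_total = 0.73 + 0.4817 + 47.8 + 0.6386 + 1.37 + 0.15 = 51.17 ft²·°F·h/BTU
Q = A·ΔT/R = 966 × (70.5 − 31.1) / 51.17 = 743.8 BTU/h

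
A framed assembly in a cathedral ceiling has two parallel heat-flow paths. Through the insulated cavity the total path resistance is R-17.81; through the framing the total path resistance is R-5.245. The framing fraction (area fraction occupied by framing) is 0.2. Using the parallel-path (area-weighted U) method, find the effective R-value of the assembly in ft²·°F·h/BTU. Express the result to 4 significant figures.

U_eff = 0.8/17.81 + 0.2/5.245 = 0.044919 + 0.038132 = 0.08305
R_eff = 1/U_eff = 12.041 ft²·°F·h/BTU

12.04 ft²·°F·h/BTU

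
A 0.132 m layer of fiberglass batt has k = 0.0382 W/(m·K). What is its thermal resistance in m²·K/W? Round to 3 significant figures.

3.46 m²·K/W

R = L/k = 0.132/0.0382 = 3.455 m²·K/W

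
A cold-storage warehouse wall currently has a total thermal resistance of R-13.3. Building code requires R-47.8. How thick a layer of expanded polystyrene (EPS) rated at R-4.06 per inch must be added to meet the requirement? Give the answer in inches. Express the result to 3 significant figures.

ΔR = 47.8 − 13.3 = 34.5 ft²·°F·h/BTU
L = ΔR / (R/in) = 34.5/4.06 = 8.498 in

8.50 in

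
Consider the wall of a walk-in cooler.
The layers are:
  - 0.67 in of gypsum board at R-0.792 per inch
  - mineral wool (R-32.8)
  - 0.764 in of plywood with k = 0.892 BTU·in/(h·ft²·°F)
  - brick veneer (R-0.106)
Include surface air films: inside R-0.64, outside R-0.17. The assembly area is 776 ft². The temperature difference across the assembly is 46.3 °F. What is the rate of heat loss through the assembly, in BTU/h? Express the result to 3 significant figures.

0.67 × 0.792 = 0.5306
0.764/0.892 = 0.8565
R_total = 0.64 + 0.5306 + 32.8 + 0.8565 + 0.106 + 0.17 = 35.1 ft²·°F·h/BTU
Q = A·ΔT/R = 776 × 46.3 / 35.1 = 1024 BTU/h

1020 BTU/h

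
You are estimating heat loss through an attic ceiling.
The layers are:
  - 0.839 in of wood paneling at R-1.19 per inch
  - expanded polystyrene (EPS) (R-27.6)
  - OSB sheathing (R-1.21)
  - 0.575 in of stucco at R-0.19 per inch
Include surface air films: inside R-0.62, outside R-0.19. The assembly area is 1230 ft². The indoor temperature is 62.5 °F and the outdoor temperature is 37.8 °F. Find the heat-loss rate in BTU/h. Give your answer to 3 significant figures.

0.839 × 1.19 = 0.9984
0.575 × 0.19 = 0.1092
R_total = 0.62 + 0.9984 + 27.6 + 1.21 + 0.1092 + 0.19 = 30.73 ft²·°F·h/BTU
Q = A·ΔT/R = 1230 × (62.5 − 37.8) / 30.73 = 988.7 BTU/h

989 BTU/h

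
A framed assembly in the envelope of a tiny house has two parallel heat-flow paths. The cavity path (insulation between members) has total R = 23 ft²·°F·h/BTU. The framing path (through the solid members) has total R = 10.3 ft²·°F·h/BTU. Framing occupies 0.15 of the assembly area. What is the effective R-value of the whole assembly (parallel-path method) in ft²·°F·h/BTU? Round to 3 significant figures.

U_eff = 0.85/23 + 0.15/10.3 = 0.03696 + 0.01456 = 0.05152
R_eff = 1/U_eff = 19.41 ft²·°F·h/BTU

19.4 ft²·°F·h/BTU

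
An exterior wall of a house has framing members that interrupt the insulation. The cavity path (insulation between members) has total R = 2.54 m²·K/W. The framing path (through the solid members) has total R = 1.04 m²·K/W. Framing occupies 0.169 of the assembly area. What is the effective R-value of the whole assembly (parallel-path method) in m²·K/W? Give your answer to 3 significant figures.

2.04 m²·K/W

U_eff = 0.831/2.54 + 0.169/1.04 = 0.3272 + 0.1625 = 0.4897
R_eff = 1/U_eff = 2.042 m²·K/W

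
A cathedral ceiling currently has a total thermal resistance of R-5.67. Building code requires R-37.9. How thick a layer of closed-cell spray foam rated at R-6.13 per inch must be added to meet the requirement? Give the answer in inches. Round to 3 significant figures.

ΔR = 37.9 − 5.67 = 32.23 ft²·°F·h/BTU
L = ΔR / (R/in) = 32.23/6.13 = 5.258 in

5.26 in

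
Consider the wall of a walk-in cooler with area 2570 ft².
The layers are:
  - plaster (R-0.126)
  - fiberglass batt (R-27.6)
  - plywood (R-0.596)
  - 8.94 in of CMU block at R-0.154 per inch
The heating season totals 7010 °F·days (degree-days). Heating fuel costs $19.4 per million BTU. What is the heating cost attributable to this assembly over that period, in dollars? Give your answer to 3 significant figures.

282 dollars

8.94 × 0.154 = 1.377
R_total = 0.126 + 27.6 + 0.596 + 1.377 = 29.7 ft²·°F·h/BTU
E = A × HDD × 24 / R = 2570 × 7010 × 24 / 29.7 = 14560000 BTU
Cost = 14560000/10⁶ × 19.4 = $282.4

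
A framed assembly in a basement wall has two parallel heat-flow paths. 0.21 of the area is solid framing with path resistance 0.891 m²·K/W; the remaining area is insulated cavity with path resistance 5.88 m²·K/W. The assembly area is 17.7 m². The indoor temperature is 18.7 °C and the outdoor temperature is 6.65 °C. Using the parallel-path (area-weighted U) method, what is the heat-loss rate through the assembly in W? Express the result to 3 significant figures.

78.9 W

U_eff = 0.79/5.88 + 0.21/0.891 = 0.1344 + 0.2357 = 0.37
R_eff = 1/U_eff = 2.702 m²·K/W
Q = 17.7 × (18.7 − 6.65) / 2.702 = 78.92 W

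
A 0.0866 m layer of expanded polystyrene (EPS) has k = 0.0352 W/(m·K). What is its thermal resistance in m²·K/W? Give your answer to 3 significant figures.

R = L/k = 0.0866/0.0352 = 2.46 m²·K/W

2.46 m²·K/W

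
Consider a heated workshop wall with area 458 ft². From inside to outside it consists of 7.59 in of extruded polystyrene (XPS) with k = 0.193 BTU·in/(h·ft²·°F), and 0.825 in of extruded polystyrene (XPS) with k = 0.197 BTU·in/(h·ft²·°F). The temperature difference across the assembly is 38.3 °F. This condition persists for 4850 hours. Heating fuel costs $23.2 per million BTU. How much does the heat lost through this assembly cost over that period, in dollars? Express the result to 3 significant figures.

45.4 dollars

7.59/0.193 = 39.33
0.825/0.197 = 4.188
R_total = 39.33 + 4.188 = 43.51 ft²·°F·h/BTU
Q = 458 × 38.3 / 43.51 = 403.1 BTU/h
E = 403.1 × 4850 = 1955000 BTU
Cost = 1955000/10⁶ × 23.2 = $45.36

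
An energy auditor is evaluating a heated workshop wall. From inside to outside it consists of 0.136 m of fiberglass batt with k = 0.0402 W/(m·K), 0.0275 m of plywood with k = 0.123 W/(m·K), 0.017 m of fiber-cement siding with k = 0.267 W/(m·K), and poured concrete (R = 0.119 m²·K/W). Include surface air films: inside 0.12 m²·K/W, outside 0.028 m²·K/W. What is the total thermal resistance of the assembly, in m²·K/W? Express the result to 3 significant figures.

0.136/0.0402 = 3.383
0.0275/0.123 = 0.2236
0.017/0.267 = 0.06367
R_total = 0.12 + 3.383 + 0.2236 + 0.06367 + 0.119 + 0.028 = 3.937 m²·K/W

3.94 m²·K/W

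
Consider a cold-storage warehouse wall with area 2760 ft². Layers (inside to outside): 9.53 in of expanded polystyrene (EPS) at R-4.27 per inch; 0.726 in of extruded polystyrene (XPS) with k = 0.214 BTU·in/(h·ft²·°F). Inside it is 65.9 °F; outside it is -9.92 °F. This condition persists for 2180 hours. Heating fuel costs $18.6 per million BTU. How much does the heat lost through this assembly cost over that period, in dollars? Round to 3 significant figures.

9.53 × 4.27 = 40.69
0.726/0.214 = 3.393
R_total = 40.69 + 3.393 = 44.09 ft²·°F·h/BTU
Q = 2760 × (65.9 − (-9.92)) / 44.09 = 4747 BTU/h
E = 4747 × 2180 = 10350000 BTU
Cost = 10350000/10⁶ × 18.6 = $192.5

192 dollars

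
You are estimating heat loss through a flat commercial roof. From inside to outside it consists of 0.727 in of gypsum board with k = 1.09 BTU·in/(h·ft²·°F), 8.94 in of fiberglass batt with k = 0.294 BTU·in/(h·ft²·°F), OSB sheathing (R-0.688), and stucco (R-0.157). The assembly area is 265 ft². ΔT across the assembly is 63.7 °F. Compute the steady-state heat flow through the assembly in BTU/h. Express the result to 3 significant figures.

0.727/1.09 = 0.667
8.94/0.294 = 30.41
R_total = 0.667 + 30.41 + 0.688 + 0.157 = 31.92 ft²·°F·h/BTU
Q = A·ΔT/R = 265 × 63.7 / 31.92 = 528.8 BTU/h

529 BTU/h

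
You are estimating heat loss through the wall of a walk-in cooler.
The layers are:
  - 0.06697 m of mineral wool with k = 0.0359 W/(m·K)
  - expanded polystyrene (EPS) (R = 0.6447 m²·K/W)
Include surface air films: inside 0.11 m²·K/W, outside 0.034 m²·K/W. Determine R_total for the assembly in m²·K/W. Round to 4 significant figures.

0.06697/0.0359 = 1.8655
R_total = 0.11 + 1.8655 + 0.6447 + 0.034 = 2.6542 m²·K/W

2.654 m²·K/W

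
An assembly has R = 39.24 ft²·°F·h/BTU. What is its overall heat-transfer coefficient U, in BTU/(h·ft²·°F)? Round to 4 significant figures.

0.02548 BTU/(h·ft²·°F)

U = 1/R = 1/39.24 = 0.025484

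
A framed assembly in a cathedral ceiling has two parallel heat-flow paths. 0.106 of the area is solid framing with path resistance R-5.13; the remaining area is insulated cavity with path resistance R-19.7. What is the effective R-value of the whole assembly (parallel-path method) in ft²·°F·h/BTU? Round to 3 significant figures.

U_eff = 0.894/19.7 + 0.106/5.13 = 0.04538 + 0.02066 = 0.06604
R_eff = 1/U_eff = 15.14 ft²·°F·h/BTU

15.1 ft²·°F·h/BTU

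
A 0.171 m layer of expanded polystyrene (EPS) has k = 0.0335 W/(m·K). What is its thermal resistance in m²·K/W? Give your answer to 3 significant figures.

5.10 m²·K/W

R = L/k = 0.171/0.0335 = 5.104 m²·K/W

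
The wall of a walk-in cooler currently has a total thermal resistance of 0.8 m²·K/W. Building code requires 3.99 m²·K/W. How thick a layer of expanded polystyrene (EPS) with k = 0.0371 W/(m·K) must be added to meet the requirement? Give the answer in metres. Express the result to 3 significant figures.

ΔR = 3.99 − 0.8 = 3.19 m²·K/W
L = ΔR × k = 3.19 × 0.0371 = 0.1183 m

0.118 m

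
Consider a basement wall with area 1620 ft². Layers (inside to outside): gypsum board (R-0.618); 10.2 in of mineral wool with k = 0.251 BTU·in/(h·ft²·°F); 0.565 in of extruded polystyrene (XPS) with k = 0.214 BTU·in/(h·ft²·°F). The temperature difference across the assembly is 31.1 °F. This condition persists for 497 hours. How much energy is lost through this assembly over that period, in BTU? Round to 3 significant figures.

570000 BTU

10.2/0.251 = 40.64
0.565/0.214 = 2.64
R_total = 0.618 + 40.64 + 2.64 = 43.9 ft²·°F·h/BTU
Q = 1620 × 31.1 / 43.9 = 1148 BTU/h
E = 1148 × 497 = 570400 BTU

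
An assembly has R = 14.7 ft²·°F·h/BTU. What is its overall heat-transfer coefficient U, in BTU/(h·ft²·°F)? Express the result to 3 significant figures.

0.0680 BTU/(h·ft²·°F)

U = 1/R = 1/14.7 = 0.06803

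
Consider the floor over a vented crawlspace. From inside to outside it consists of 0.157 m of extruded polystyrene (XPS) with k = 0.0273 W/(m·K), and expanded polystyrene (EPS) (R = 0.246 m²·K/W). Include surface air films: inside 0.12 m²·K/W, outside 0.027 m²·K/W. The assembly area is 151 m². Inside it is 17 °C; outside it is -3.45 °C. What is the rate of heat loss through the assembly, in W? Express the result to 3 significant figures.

503 W

0.157/0.0273 = 5.751
R_total = 0.12 + 5.751 + 0.246 + 0.027 = 6.144 m²·K/W
Q = A·ΔT/R = 151 × (17 − (-3.45)) / 6.144 = 502.6 W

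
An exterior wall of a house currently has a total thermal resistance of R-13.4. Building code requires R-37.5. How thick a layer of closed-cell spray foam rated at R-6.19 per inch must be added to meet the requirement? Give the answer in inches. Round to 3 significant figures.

3.89 in

ΔR = 37.5 − 13.4 = 24.1 ft²·°F·h/BTU
L = ΔR / (R/in) = 24.1/6.19 = 3.893 in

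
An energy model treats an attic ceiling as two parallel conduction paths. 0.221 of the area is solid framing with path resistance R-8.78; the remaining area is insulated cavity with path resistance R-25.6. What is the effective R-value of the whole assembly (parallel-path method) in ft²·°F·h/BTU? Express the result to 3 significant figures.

18.0 ft²·°F·h/BTU

U_eff = 0.779/25.6 + 0.221/8.78 = 0.03043 + 0.02517 = 0.0556
R_eff = 1/U_eff = 17.99 ft²·°F·h/BTU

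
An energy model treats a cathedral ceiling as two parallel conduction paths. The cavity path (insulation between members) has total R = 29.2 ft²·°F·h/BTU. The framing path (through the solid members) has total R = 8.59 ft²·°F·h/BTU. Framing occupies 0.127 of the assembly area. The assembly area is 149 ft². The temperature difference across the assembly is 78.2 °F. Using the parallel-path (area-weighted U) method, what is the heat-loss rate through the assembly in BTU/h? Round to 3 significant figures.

521 BTU/h

U_eff = 0.873/29.2 + 0.127/8.59 = 0.0299 + 0.01478 = 0.04468
R_eff = 1/U_eff = 22.38 ft²·°F·h/BTU
Q = 149 × 78.2 / 22.38 = 520.6 BTU/h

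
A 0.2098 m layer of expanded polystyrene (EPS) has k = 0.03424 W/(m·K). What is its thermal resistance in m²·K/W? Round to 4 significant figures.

6.127 m²·K/W

R = L/k = 0.2098/0.03424 = 6.1273 m²·K/W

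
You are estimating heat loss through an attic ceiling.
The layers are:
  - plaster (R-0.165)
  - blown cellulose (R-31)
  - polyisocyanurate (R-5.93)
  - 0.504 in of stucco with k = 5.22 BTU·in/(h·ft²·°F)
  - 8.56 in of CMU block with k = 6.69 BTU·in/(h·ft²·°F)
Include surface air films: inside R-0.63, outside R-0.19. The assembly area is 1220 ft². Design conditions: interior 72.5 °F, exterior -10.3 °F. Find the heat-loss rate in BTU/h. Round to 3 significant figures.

2570 BTU/h

0.504/5.22 = 0.09655
8.56/6.69 = 1.28
R_total = 0.63 + 0.165 + 31 + 5.93 + 0.09655 + 1.28 + 0.19 = 39.29 ft²·°F·h/BTU
Q = A·ΔT/R = 1220 × (72.5 − (-10.3)) / 39.29 = 2571 BTU/h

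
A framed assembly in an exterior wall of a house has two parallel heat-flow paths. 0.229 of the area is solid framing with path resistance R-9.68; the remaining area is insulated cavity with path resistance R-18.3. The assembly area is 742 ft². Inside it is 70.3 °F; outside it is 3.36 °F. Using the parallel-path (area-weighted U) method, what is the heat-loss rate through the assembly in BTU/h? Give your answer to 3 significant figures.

U_eff = 0.771/18.3 + 0.229/9.68 = 0.04213 + 0.02366 = 0.06579
R_eff = 1/U_eff = 15.2 ft²·°F·h/BTU
Q = 742 × (70.3 − 3.36) / 15.2 = 3268 BTU/h

3270 BTU/h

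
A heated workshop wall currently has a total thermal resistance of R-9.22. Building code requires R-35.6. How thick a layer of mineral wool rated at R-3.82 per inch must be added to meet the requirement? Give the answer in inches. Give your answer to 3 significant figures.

ΔR = 35.6 − 9.22 = 26.38 ft²·°F·h/BTU
L = ΔR / (R/in) = 26.38/3.82 = 6.906 in

6.91 in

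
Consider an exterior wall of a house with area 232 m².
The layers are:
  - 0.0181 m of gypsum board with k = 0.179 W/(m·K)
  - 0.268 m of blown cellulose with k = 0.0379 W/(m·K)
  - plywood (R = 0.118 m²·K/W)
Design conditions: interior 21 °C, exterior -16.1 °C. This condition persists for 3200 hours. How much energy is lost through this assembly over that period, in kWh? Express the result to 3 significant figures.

0.0181/0.179 = 0.1011
0.268/0.0379 = 7.071
R_total = 0.1011 + 7.071 + 0.118 = 7.29 m²·K/W
Q = 232 × (21 − (-16.1)) / 7.29 = 1181 W
E = 1181 W × 3200 h / 1000 = 3778 kWh

3780 kWh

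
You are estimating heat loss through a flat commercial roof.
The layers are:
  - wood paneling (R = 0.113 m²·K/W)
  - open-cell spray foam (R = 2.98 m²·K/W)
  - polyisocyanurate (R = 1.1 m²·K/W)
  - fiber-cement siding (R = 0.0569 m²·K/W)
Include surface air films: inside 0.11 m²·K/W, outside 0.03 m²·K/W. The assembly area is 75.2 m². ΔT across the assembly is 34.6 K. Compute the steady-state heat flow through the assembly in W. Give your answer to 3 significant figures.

R_total = 0.11 + 0.113 + 2.98 + 1.1 + 0.0569 + 0.03 = 4.39 m²·K/W
Q = A·ΔT/R = 75.2 × 34.6 / 4.39 = 592.7 W

593 W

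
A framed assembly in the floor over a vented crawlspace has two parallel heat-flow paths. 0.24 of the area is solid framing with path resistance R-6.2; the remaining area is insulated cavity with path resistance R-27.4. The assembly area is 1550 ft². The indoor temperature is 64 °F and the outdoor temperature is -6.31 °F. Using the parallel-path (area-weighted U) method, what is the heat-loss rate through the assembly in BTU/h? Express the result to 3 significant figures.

U_eff = 0.76/27.4 + 0.24/6.2 = 0.02774 + 0.03871 = 0.06645
R_eff = 1/U_eff = 15.05 ft²·°F·h/BTU
Q = 1550 × (64 − (-6.31)) / 15.05 = 7241 BTU/h

7240 BTU/h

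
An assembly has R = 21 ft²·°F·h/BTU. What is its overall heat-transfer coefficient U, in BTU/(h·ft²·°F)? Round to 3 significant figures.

0.0476 BTU/(h·ft²·°F)

U = 1/R = 1/21 = 0.04762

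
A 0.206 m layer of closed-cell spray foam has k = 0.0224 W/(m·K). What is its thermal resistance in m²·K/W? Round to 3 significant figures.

9.20 m²·K/W

R = L/k = 0.206/0.0224 = 9.196 m²·K/W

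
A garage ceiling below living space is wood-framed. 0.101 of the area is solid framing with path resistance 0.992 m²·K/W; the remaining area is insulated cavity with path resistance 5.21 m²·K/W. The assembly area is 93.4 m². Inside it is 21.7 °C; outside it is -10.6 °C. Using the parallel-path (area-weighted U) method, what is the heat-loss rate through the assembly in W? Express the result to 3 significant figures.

828 W

U_eff = 0.899/5.21 + 0.101/0.992 = 0.1726 + 0.1018 = 0.2744
R_eff = 1/U_eff = 3.645 m²·K/W
Q = 93.4 × (21.7 − (-10.6)) / 3.645 = 827.7 W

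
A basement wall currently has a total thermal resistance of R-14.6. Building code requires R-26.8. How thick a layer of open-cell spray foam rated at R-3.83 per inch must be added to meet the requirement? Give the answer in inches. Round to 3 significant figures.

ΔR = 26.8 − 14.6 = 12.2 ft²·°F·h/BTU
L = ΔR / (R/in) = 12.2/3.83 = 3.185 in

3.19 in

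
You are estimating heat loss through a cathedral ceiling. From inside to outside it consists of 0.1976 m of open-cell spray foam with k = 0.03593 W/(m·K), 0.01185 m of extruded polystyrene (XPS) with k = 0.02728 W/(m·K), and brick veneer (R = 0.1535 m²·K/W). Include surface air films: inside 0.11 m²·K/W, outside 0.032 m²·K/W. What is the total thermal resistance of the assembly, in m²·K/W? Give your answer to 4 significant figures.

6.229 m²·K/W

0.1976/0.03593 = 5.4996
0.01185/0.02728 = 0.43438
R_total = 0.11 + 5.4996 + 0.43438 + 0.1535 + 0.032 = 6.2295 m²·K/W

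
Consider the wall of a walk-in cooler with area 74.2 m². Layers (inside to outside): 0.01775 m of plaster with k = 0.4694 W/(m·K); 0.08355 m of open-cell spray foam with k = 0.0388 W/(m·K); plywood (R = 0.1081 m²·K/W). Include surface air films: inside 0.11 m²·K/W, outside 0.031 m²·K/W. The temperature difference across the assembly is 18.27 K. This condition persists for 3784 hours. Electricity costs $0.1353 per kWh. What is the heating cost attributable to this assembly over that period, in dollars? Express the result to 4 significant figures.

0.01775/0.4694 = 0.037814
0.08355/0.0388 = 2.1534
R_total = 0.11 + 0.037814 + 2.1534 + 0.1081 + 0.031 = 2.4403 m²·K/W
Q = 74.2 × 18.27 / 2.4403 = 555.53 W
E = 555.53 W × 3784 h / 1000 = 2102.1 kWh
Cost = 2102.1 × 0.1353 = $284.42

284.4 dollars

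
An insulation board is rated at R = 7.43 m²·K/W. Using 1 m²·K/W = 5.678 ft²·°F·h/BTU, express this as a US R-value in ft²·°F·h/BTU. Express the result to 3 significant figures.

42.2 ft²·°F·h/BTU

R_US = 7.43 × 5.678 = 42.19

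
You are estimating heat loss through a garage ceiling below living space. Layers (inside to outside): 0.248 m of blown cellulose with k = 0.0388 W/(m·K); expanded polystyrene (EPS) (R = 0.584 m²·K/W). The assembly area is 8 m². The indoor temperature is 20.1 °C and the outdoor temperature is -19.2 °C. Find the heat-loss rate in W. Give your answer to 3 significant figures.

0.248/0.0388 = 6.392
R_total = 6.392 + 0.584 = 6.976 m²·K/W
Q = A·ΔT/R = 8 × (20.1 − (-19.2)) / 6.976 = 45.07 W

45.1 W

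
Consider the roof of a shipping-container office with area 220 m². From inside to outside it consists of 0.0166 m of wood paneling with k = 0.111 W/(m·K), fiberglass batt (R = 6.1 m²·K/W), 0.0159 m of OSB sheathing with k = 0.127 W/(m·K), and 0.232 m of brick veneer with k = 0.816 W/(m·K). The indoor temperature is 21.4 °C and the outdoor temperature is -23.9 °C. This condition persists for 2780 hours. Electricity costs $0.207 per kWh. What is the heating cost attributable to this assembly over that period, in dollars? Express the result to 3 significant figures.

861 dollars

0.0166/0.111 = 0.1495
0.0159/0.127 = 0.1252
0.232/0.816 = 0.2843
R_total = 0.1495 + 6.1 + 0.1252 + 0.2843 = 6.659 m²·K/W
Q = 220 × (21.4 − (-23.9)) / 6.659 = 1497 W
E = 1497 W × 2780 h / 1000 = 4161 kWh
Cost = 4161 × 0.207 = $861.2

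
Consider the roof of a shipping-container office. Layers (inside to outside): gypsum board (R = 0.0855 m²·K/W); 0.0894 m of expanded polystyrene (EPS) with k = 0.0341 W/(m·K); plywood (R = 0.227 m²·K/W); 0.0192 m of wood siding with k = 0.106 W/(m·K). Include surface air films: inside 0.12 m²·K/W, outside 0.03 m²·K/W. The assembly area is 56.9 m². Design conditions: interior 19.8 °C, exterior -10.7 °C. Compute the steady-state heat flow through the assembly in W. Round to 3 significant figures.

0.0894/0.0341 = 2.622
0.0192/0.106 = 0.1811
R_total = 0.12 + 0.0855 + 2.622 + 0.227 + 0.1811 + 0.03 = 3.265 m²·K/W
Q = A·ΔT/R = 56.9 × (19.8 − (-10.7)) / 3.265 = 531.5 W

531 W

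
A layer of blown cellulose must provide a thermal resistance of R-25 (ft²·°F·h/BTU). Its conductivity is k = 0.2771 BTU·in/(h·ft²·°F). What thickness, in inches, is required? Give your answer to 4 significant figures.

6.928 in

L = R × k = 25 × 0.2771 = 6.9275 in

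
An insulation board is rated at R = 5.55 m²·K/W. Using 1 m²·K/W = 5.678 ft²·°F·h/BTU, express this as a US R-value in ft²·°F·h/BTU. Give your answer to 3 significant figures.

31.5 ft²·°F·h/BTU

R_US = 5.55 × 5.678 = 31.51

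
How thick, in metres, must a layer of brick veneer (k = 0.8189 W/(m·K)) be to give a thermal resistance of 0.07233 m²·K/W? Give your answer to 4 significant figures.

0.05923 m

L = R·k = 0.07233 × 0.8189 = 0.059231 m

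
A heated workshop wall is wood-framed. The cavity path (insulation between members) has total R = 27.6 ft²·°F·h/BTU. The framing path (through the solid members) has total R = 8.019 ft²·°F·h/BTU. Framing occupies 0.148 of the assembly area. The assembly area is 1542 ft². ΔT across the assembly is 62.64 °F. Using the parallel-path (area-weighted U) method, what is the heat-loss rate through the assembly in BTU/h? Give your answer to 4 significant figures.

U_eff = 0.852/27.6 + 0.148/8.019 = 0.03087 + 0.018456 = 0.049326
R_eff = 1/U_eff = 20.273 ft²·°F·h/BTU
Q = 1542 × 62.64 / 20.273 = 4764.4 BTU/h

4764 BTU/h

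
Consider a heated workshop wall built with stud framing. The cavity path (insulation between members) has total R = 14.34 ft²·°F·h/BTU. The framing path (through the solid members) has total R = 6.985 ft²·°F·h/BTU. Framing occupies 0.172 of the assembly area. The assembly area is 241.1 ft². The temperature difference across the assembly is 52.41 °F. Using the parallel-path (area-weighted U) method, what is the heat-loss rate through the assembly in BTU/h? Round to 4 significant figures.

1041 BTU/h

U_eff = 0.828/14.34 + 0.172/6.985 = 0.057741 + 0.024624 = 0.082365
R_eff = 1/U_eff = 12.141 ft²·°F·h/BTU
Q = 241.1 × 52.41 / 12.141 = 1040.8 BTU/h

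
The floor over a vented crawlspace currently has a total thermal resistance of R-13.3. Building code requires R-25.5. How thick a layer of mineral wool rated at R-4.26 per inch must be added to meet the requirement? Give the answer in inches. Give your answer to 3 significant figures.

ΔR = 25.5 − 13.3 = 12.2 ft²·°F·h/BTU
L = ΔR / (R/in) = 12.2/4.26 = 2.864 in

2.86 in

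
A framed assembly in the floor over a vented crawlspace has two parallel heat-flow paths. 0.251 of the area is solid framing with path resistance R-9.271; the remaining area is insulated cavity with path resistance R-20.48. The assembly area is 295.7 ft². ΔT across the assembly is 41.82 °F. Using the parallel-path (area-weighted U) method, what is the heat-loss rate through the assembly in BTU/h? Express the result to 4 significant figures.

U_eff = 0.749/20.48 + 0.251/9.271 = 0.036572 + 0.027074 = 0.063646
R_eff = 1/U_eff = 15.712 ft²·°F·h/BTU
Q = 295.7 × 41.82 / 15.712 = 787.06 BTU/h

787.1 BTU/h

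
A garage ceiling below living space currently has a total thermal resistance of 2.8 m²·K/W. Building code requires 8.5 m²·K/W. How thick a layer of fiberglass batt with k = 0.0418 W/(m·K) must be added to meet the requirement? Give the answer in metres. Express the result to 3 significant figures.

ΔR = 8.5 − 2.8 = 5.7 m²·K/W
L = ΔR × k = 5.7 × 0.0418 = 0.2383 m

0.238 m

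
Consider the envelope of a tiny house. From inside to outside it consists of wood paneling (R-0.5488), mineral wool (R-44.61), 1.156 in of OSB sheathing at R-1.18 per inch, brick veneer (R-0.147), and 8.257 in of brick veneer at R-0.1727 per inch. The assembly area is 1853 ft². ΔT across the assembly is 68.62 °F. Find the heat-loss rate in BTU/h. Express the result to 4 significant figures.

2644 BTU/h

1.156 × 1.18 = 1.3641
8.257 × 0.1727 = 1.426
R_total = 0.5488 + 44.61 + 1.3641 + 0.147 + 1.426 = 48.096 ft²·°F·h/BTU
Q = A·ΔT/R = 1853 × 68.62 / 48.096 = 2643.7 BTU/h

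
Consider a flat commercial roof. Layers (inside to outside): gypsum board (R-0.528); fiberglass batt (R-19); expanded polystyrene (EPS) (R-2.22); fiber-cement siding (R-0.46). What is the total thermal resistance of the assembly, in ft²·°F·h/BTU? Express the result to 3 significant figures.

22.2 ft²·°F·h/BTU

R_total = 0.528 + 19 + 2.22 + 0.46 = 22.21 ft²·°F·h/BTU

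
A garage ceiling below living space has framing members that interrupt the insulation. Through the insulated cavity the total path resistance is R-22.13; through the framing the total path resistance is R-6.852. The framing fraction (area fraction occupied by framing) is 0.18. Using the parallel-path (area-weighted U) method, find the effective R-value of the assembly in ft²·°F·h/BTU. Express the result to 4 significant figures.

U_eff = 0.82/22.13 + 0.18/6.852 = 0.037054 + 0.02627 = 0.063323
R_eff = 1/U_eff = 15.792 ft²·°F·h/BTU

15.79 ft²·°F·h/BTU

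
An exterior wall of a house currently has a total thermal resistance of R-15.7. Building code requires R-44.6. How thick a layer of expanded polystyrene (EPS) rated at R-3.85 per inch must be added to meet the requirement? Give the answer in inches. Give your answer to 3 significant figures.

ΔR = 44.6 − 15.7 = 28.9 ft²·°F·h/BTU
L = ΔR / (R/in) = 28.9/3.85 = 7.506 in

7.51 in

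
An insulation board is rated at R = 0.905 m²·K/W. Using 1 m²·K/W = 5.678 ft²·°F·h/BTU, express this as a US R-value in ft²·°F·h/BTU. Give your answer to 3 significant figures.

R_US = 0.905 × 5.678 = 5.139

5.14 ft²·°F·h/BTU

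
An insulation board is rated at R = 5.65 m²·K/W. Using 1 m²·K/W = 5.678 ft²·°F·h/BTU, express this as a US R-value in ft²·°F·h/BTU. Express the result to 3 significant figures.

32.1 ft²·°F·h/BTU

R_US = 5.65 × 5.678 = 32.08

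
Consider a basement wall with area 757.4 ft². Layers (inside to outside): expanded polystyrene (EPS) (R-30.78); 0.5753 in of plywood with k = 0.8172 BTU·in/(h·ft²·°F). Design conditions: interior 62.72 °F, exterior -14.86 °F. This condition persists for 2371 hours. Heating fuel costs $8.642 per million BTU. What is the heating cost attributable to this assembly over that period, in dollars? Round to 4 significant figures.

0.5753/0.8172 = 0.70399
R_total = 30.78 + 0.70399 = 31.484 ft²·°F·h/BTU
Q = 757.4 × (62.72 − (-14.86)) / 31.484 = 1866.3 BTU/h
E = 1866.3 × 2371 = 4425000 BTU
Cost = 4425000/10⁶ × 8.642 = $38.241

38.24 dollars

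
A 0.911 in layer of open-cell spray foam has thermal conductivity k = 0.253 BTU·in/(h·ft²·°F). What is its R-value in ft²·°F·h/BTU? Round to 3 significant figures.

R = L/k = 0.911/0.253 = 3.601 ft²·°F·h/BTU

3.60 ft²·°F·h/BTU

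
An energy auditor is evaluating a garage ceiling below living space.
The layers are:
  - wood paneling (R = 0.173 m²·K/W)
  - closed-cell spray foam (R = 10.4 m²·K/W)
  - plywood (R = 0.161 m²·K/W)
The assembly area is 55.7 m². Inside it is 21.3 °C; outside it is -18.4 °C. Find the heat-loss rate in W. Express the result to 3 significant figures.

206 W

R_total = 0.173 + 10.4 + 0.161 = 10.73 m²·K/W
Q = A·ΔT/R = 55.7 × (21.3 − (-18.4)) / 10.73 = 206 W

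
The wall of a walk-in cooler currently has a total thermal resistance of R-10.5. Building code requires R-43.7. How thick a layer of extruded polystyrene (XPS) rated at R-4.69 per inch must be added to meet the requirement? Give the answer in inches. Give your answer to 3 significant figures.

7.08 in

ΔR = 43.7 − 10.5 = 33.2 ft²·°F·h/BTU
L = ΔR / (R/in) = 33.2/4.69 = 7.079 in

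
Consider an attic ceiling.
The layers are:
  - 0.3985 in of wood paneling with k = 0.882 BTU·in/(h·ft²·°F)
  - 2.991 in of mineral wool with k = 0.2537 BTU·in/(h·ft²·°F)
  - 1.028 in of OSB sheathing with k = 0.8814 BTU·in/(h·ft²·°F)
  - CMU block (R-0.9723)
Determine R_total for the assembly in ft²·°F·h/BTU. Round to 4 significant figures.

14.38 ft²·°F·h/BTU

0.3985/0.882 = 0.45181
2.991/0.2537 = 11.79
1.028/0.8814 = 1.1663
R_total = 0.45181 + 11.79 + 1.1663 + 0.9723 = 14.38 ft²·°F·h/BTU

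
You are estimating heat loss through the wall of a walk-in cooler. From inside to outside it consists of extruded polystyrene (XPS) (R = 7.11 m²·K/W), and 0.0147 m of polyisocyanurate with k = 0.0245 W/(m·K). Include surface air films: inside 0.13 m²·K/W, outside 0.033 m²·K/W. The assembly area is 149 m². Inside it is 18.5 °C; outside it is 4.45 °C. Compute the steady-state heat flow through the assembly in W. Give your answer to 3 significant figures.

0.0147/0.0245 = 0.6
R_total = 0.13 + 7.11 + 0.6 + 0.033 = 7.873 m²·K/W
Q = A·ΔT/R = 149 × (18.5 − 4.45) / 7.873 = 265.9 W

266 W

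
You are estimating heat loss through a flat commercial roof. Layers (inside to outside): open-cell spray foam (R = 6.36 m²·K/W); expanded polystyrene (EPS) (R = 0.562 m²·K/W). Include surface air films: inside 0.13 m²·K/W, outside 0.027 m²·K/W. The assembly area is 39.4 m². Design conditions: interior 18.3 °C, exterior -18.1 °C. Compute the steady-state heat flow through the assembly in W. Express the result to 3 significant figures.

R_total = 0.13 + 6.36 + 0.562 + 0.027 = 7.079 m²·K/W
Q = A·ΔT/R = 39.4 × (18.3 − (-18.1)) / 7.079 = 202.6 W

203 W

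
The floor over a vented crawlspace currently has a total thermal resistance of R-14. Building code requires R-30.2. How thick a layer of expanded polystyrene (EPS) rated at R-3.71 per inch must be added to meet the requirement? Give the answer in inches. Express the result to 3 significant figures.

4.37 in

ΔR = 30.2 − 14 = 16.2 ft²·°F·h/BTU
L = ΔR / (R/in) = 16.2/3.71 = 4.367 in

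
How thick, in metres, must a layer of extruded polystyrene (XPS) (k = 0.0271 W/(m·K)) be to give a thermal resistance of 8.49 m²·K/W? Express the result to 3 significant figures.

L = R·k = 8.49 × 0.0271 = 0.2301 m

0.230 m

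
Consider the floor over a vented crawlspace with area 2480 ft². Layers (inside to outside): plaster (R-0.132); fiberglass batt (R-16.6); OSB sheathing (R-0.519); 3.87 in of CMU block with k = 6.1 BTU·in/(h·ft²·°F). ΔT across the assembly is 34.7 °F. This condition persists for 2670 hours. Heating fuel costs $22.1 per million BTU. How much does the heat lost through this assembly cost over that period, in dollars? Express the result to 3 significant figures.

3.87/6.1 = 0.6344
R_total = 0.132 + 16.6 + 0.519 + 0.6344 = 17.89 ft²·°F·h/BTU
Q = 2480 × 34.7 / 17.89 = 4812 BTU/h
E = 4812 × 2670 = 12850000 BTU
Cost = 12850000/10⁶ × 22.1 = $283.9

284 dollars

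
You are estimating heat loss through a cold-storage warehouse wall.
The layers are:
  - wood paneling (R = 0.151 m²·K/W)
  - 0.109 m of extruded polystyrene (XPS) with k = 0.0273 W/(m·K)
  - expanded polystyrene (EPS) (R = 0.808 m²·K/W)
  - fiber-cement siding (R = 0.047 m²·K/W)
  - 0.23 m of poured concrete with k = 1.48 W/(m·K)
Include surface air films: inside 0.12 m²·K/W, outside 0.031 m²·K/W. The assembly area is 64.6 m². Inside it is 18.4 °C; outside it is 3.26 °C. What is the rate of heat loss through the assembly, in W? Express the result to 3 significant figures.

184 W

0.109/0.0273 = 3.993
0.23/1.48 = 0.1554
R_total = 0.12 + 0.151 + 3.993 + 0.808 + 0.047 + 0.1554 + 0.031 = 5.305 m²·K/W
Q = A·ΔT/R = 64.6 × (18.4 − 3.26) / 5.305 = 184.4 W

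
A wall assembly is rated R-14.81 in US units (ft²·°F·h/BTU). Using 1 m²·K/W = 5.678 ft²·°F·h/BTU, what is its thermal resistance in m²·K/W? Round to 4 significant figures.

2.608 m²·K/W

R_SI = 14.81/5.678 = 2.6083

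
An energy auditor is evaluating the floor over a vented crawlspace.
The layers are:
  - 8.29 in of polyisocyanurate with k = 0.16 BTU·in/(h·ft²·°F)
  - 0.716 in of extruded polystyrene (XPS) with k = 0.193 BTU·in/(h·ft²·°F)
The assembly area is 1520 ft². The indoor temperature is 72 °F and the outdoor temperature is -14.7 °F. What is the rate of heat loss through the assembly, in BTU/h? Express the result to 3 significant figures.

8.29/0.16 = 51.81
0.716/0.193 = 3.71
R_total = 51.81 + 3.71 = 55.52 ft²·°F·h/BTU
Q = A·ΔT/R = 1520 × (72 − (-14.7)) / 55.52 = 2374 BTU/h

2370 BTU/h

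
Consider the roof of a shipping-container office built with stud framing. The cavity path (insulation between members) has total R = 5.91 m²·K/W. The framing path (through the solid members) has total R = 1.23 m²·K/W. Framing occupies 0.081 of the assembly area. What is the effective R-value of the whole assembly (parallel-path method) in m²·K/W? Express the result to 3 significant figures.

4.52 m²·K/W

U_eff = 0.919/5.91 + 0.081/1.23 = 0.1555 + 0.06585 = 0.2214
R_eff = 1/U_eff = 4.518 m²·K/W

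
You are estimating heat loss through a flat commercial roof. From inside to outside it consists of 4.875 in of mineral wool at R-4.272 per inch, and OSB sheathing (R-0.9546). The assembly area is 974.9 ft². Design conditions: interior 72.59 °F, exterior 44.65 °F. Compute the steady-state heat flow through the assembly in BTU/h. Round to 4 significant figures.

1251 BTU/h

4.875 × 4.272 = 20.826
R_total = 20.826 + 0.9546 = 21.781 ft²·°F·h/BTU
Q = A·ΔT/R = 974.9 × (72.59 − 44.65) / 21.781 = 1250.6 BTU/h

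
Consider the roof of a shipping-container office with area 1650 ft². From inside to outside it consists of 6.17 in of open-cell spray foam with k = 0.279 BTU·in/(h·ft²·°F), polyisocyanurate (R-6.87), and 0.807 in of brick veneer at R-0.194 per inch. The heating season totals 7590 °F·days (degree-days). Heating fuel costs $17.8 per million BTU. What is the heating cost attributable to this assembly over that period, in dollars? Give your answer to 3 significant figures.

6.17/0.279 = 22.11
0.807 × 0.194 = 0.1566
R_total = 22.11 + 6.87 + 0.1566 = 29.14 ft²·°F·h/BTU
E = A × HDD × 24 / R = 1650 × 7590 × 24 / 29.14 = 10310000 BTU
Cost = 10310000/10⁶ × 17.8 = $183.6

184 dollars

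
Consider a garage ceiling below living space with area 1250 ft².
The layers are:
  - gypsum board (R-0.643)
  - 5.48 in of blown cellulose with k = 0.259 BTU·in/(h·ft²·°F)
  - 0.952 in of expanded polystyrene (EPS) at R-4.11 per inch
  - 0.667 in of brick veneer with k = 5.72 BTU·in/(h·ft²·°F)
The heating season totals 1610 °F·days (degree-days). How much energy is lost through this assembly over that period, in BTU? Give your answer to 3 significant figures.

1870000 BTU

5.48/0.259 = 21.16
0.952 × 4.11 = 3.913
0.667/5.72 = 0.1166
R_total = 0.643 + 21.16 + 3.913 + 0.1166 = 25.83 ft²·°F·h/BTU
E = A × HDD × 24 / R = 1250 × 1610 × 24 / 25.83 = 1870000 BTU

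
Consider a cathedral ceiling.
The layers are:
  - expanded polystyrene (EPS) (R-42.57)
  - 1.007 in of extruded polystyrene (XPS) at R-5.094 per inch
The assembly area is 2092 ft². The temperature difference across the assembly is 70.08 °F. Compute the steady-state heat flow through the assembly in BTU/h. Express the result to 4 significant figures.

3074 BTU/h

1.007 × 5.094 = 5.1297
R_total = 42.57 + 5.1297 = 47.7 ft²·°F·h/BTU
Q = A·ΔT/R = 2092 × 70.08 / 47.7 = 3073.6 BTU/h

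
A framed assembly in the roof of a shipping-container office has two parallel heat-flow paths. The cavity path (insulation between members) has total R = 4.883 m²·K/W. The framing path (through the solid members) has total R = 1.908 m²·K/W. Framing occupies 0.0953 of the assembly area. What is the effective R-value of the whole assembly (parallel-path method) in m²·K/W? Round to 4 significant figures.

U_eff = 0.9047/4.883 + 0.0953/1.908 = 0.18528 + 0.049948 = 0.23522
R_eff = 1/U_eff = 4.2513 m²·K/W

4.251 m²·K/W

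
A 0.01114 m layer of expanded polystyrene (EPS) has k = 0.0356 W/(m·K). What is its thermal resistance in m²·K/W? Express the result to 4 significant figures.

0.3129 m²·K/W

R = L/k = 0.01114/0.0356 = 0.31292 m²·K/W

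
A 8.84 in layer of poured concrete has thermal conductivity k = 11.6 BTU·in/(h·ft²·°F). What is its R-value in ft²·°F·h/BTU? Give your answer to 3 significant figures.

R = L/k = 8.84/11.6 = 0.7621 ft²·°F·h/BTU

0.762 ft²·°F·h/BTU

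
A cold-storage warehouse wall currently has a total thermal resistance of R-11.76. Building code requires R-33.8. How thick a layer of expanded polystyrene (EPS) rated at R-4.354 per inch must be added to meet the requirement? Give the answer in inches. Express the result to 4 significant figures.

ΔR = 33.8 − 11.76 = 22.04 ft²·°F·h/BTU
L = ΔR / (R/in) = 22.04/4.354 = 5.062 in

5.062 in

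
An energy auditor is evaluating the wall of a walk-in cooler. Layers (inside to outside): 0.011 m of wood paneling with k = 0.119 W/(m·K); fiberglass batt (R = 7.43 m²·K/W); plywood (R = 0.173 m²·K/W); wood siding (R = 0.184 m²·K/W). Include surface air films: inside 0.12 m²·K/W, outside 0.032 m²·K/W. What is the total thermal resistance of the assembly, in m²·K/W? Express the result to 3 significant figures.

0.011/0.119 = 0.09244
R_total = 0.12 + 0.09244 + 7.43 + 0.173 + 0.184 + 0.032 = 8.031 m²·K/W

8.03 m²·K/W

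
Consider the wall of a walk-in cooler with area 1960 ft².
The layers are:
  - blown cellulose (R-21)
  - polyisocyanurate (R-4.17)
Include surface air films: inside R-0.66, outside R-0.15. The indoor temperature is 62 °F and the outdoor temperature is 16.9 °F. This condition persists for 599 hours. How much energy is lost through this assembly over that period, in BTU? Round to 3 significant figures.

R_total = 0.66 + 21 + 4.17 + 0.15 = 25.98 ft²·°F·h/BTU
Q = 1960 × (62 − 16.9) / 25.98 = 3402 BTU/h
E = 3402 × 599 = 2038000 BTU

2040000 BTU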